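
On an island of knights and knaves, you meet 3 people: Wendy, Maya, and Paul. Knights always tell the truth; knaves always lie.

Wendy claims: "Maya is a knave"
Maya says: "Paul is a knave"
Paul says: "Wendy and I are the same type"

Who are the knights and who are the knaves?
Wendy is a knight.
Maya is a knave.
Paul is a knight.

Verification:
- Wendy (knight) says "Maya is a knave" - this is TRUE because Maya is a knave.
- Maya (knave) says "Paul is a knave" - this is FALSE (a lie) because Paul is a knight.
- Paul (knight) says "Wendy and I are the same type" - this is TRUE because Paul is a knight and Wendy is a knight.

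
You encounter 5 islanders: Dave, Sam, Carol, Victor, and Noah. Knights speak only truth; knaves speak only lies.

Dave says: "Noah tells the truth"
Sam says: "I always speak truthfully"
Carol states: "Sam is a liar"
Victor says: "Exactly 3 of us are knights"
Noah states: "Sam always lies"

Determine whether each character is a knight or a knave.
Dave is a knave.
Sam is a knight.
Carol is a knave.
Victor is a knave.
Noah is a knave.

Verification:
- Dave (knave) says "Noah tells the truth" - this is FALSE (a lie) because Noah is a knave.
- Sam (knight) says "I always speak truthfully" - this is TRUE because Sam is a knight.
- Carol (knave) says "Sam is a liar" - this is FALSE (a lie) because Sam is a knight.
- Victor (knave) says "Exactly 3 of us are knights" - this is FALSE (a lie) because there are 1 knights.
- Noah (knave) says "Sam always lies" - this is FALSE (a lie) because Sam is a knight.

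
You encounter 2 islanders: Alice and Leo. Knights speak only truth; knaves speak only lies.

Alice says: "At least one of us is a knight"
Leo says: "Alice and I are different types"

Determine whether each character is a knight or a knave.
Alice is a knave.
Leo is a knave.

Verification:
- Alice (knave) says "At least one of us is a knight" - this is FALSE (a lie) because no one is a knight.
- Leo (knave) says "Alice and I are different types" - this is FALSE (a lie) because Leo is a knave and Alice is a knave.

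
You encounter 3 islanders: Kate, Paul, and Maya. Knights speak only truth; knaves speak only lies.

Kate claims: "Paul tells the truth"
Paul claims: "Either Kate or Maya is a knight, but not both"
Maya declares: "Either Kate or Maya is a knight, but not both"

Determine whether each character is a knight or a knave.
Kate is a knave.
Paul is a knave.
Maya is a knave.

Verification:
- Kate (knave) says "Paul tells the truth" - this is FALSE (a lie) because Paul is a knave.
- Paul (knave) says "Either Kate or Maya is a knight, but not both" - this is FALSE (a lie) because Kate is a knave and Maya is a knave.
- Maya (knave) says "Either Kate or Maya is a knight, but not both" - this is FALSE (a lie) because Kate is a knave and Maya is a knave.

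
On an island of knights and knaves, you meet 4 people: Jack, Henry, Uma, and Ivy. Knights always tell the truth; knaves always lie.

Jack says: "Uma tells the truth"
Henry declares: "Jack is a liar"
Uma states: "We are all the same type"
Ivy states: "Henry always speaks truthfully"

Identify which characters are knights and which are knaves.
Jack is a knave.
Henry is a knight.
Uma is a knave.
Ivy is a knight.

Verification:
- Jack (knave) says "Uma tells the truth" - this is FALSE (a lie) because Uma is a knave.
- Henry (knight) says "Jack is a liar" - this is TRUE because Jack is a knave.
- Uma (knave) says "We are all the same type" - this is FALSE (a lie) because Henry and Ivy are knights and Jack and Uma are knaves.
- Ivy (knight) says "Henry always speaks truthfully" - this is TRUE because Henry is a knight.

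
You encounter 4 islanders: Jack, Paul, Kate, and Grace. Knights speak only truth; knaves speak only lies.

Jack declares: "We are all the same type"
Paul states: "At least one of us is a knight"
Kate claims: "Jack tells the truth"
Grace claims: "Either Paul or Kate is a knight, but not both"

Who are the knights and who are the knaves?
Jack is a knave.
Paul is a knight.
Kate is a knave.
Grace is a knight.

Verification:
- Jack (knave) says "We are all the same type" - this is FALSE (a lie) because Paul and Grace are knights and Jack and Kate are knaves.
- Paul (knight) says "At least one of us is a knight" - this is TRUE because Paul and Grace are knights.
- Kate (knave) says "Jack tells the truth" - this is FALSE (a lie) because Jack is a knave.
- Grace (knight) says "Either Paul or Kate is a knight, but not both" - this is TRUE because Paul is a knight and Kate is a knave.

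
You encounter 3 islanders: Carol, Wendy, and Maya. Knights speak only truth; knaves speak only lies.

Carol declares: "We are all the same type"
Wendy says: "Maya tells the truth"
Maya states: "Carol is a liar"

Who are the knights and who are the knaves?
Carol is a knave.
Wendy is a knight.
Maya is a knight.

Verification:
- Carol (knave) says "We are all the same type" - this is FALSE (a lie) because Wendy and Maya are knights and Carol is a knave.
- Wendy (knight) says "Maya tells the truth" - this is TRUE because Maya is a knight.
- Maya (knight) says "Carol is a liar" - this is TRUE because Carol is a knave.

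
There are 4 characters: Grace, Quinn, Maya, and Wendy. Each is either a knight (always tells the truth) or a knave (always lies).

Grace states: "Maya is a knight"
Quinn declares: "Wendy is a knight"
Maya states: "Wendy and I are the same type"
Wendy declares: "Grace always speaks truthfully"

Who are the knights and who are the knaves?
Grace is a knight.
Quinn is a knight.
Maya is a knight.
Wendy is a knight.

Verification:
- Grace (knight) says "Maya is a knight" - this is TRUE because Maya is a knight.
- Quinn (knight) says "Wendy is a knight" - this is TRUE because Wendy is a knight.
- Maya (knight) says "Wendy and I are the same type" - this is TRUE because Maya is a knight and Wendy is a knight.
- Wendy (knight) says "Grace always speaks truthfully" - this is TRUE because Grace is a knight.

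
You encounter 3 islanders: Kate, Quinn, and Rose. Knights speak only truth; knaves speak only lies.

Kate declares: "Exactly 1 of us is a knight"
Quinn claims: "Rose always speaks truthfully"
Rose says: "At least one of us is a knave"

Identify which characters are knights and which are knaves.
Kate is a knave.
Quinn is a knight.
Rose is a knight.

Verification:
- Kate (knave) says "Exactly 1 of us is a knight" - this is FALSE (a lie) because there are 2 knights.
- Quinn (knight) says "Rose always speaks truthfully" - this is TRUE because Rose is a knight.
- Rose (knight) says "At least one of us is a knave" - this is TRUE because Kate is a knave.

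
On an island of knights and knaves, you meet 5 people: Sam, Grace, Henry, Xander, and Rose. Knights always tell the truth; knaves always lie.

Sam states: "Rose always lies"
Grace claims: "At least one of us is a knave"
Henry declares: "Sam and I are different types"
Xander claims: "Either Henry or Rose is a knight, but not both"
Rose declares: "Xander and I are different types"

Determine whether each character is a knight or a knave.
Sam is a knave.
Grace is a knight.
Henry is a knight.
Xander is a knave.
Rose is a knight.

Verification:
- Sam (knave) says "Rose always lies" - this is FALSE (a lie) because Rose is a knight.
- Grace (knight) says "At least one of us is a knave" - this is TRUE because Sam and Xander are knaves.
- Henry (knight) says "Sam and I are different types" - this is TRUE because Henry is a knight and Sam is a knave.
- Xander (knave) says "Either Henry or Rose is a knight, but not both" - this is FALSE (a lie) because Henry is a knight and Rose is a knight.
- Rose (knight) says "Xander and I are different types" - this is TRUE because Rose is a knight and Xander is a knave.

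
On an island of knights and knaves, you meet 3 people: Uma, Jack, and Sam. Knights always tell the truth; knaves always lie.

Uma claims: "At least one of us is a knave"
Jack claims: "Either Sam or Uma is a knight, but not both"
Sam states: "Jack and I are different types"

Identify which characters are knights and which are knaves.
Uma is a knight.
Jack is a knave.
Sam is a knight.

Verification:
- Uma (knight) says "At least one of us is a knave" - this is TRUE because Jack is a knave.
- Jack (knave) says "Either Sam or Uma is a knight, but not both" - this is FALSE (a lie) because Sam is a knight and Uma is a knight.
- Sam (knight) says "Jack and I are different types" - this is TRUE because Sam is a knight and Jack is a knave.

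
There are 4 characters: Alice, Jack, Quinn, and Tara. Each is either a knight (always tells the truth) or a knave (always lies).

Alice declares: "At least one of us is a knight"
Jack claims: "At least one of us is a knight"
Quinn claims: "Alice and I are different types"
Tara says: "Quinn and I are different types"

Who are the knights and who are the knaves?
Alice is a knave.
Jack is a knave.
Quinn is a knave.
Tara is a knave.

Verification:
- Alice (knave) says "At least one of us is a knight" - this is FALSE (a lie) because no one is a knight.
- Jack (knave) says "At least one of us is a knight" - this is FALSE (a lie) because no one is a knight.
- Quinn (knave) says "Alice and I are different types" - this is FALSE (a lie) because Quinn is a knave and Alice is a knave.
- Tara (knave) says "Quinn and I are different types" - this is FALSE (a lie) because Tara is a knave and Quinn is a knave.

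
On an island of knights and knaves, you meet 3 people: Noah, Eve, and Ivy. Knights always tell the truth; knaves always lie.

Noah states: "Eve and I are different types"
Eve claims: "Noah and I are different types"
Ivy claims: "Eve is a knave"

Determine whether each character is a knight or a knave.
Noah is a knave.
Eve is a knave.
Ivy is a knight.

Verification:
- Noah (knave) says "Eve and I are different types" - this is FALSE (a lie) because Noah is a knave and Eve is a knave.
- Eve (knave) says "Noah and I are different types" - this is FALSE (a lie) because Eve is a knave and Noah is a knave.
- Ivy (knight) says "Eve is a knave" - this is TRUE because Eve is a knave.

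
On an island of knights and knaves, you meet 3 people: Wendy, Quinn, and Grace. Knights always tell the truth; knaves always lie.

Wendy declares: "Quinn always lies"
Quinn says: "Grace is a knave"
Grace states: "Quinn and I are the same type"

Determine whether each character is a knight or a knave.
Wendy is a knave.
Quinn is a knight.
Grace is a knave.

Verification:
- Wendy (knave) says "Quinn always lies" - this is FALSE (a lie) because Quinn is a knight.
- Quinn (knight) says "Grace is a knave" - this is TRUE because Grace is a knave.
- Grace (knave) says "Quinn and I are the same type" - this is FALSE (a lie) because Grace is a knave and Quinn is a knight.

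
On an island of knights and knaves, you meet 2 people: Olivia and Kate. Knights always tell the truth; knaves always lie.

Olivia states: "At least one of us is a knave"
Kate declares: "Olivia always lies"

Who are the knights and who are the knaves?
Olivia is a knight.
Kate is a knave.

Verification:
- Olivia (knight) says "At least one of us is a knave" - this is TRUE because Kate is a knave.
- Kate (knave) says "Olivia always lies" - this is FALSE (a lie) because Olivia is a knight.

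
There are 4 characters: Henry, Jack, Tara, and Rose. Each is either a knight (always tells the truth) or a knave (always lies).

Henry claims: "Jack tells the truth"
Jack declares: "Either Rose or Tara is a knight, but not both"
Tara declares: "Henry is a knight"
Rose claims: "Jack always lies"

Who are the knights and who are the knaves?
Henry is a knight.
Jack is a knight.
Tara is a knight.
Rose is a knave.

Verification:
- Henry (knight) says "Jack tells the truth" - this is TRUE because Jack is a knight.
- Jack (knight) says "Either Rose or Tara is a knight, but not both" - this is TRUE because Rose is a knave and Tara is a knight.
- Tara (knight) says "Henry is a knight" - this is TRUE because Henry is a knight.
- Rose (knave) says "Jack always lies" - this is FALSE (a lie) because Jack is a knight.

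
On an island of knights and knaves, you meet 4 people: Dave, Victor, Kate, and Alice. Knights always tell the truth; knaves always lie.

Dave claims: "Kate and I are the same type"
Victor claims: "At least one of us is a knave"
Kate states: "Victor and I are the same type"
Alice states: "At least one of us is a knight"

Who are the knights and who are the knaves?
Dave is a knave.
Victor is a knight.
Kate is a knight.
Alice is a knight.

Verification:
- Dave (knave) says "Kate and I are the same type" - this is FALSE (a lie) because Dave is a knave and Kate is a knight.
- Victor (knight) says "At least one of us is a knave" - this is TRUE because Dave is a knave.
- Kate (knight) says "Victor and I are the same type" - this is TRUE because Kate is a knight and Victor is a knight.
- Alice (knight) says "At least one of us is a knight" - this is TRUE because Victor, Kate, and Alice are knights.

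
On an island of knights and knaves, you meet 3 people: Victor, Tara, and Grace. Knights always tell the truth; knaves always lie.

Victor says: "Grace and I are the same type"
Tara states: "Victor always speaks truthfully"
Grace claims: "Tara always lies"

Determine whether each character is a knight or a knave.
Victor is a knave.
Tara is a knave.
Grace is a knight.

Verification:
- Victor (knave) says "Grace and I are the same type" - this is FALSE (a lie) because Victor is a knave and Grace is a knight.
- Tara (knave) says "Victor always speaks truthfully" - this is FALSE (a lie) because Victor is a knave.
- Grace (knight) says "Tara always lies" - this is TRUE because Tara is a knave.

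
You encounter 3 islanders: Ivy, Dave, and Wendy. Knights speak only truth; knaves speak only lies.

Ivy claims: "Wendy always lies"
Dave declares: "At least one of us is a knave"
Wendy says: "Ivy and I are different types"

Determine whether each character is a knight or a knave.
Ivy is a knave.
Dave is a knight.
Wendy is a knight.

Verification:
- Ivy (knave) says "Wendy always lies" - this is FALSE (a lie) because Wendy is a knight.
- Dave (knight) says "At least one of us is a knave" - this is TRUE because Ivy is a knave.
- Wendy (knight) says "Ivy and I are different types" - this is TRUE because Wendy is a knight and Ivy is a knave.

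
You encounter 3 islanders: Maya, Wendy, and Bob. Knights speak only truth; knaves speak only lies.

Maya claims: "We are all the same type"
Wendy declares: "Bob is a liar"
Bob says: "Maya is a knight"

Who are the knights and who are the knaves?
Maya is a knave.
Wendy is a knight.
Bob is a knave.

Verification:
- Maya (knave) says "We are all the same type" - this is FALSE (a lie) because Wendy is a knight and Maya and Bob are knaves.
- Wendy (knight) says "Bob is a liar" - this is TRUE because Bob is a knave.
- Bob (knave) says "Maya is a knight" - this is FALSE (a lie) because Maya is a knave.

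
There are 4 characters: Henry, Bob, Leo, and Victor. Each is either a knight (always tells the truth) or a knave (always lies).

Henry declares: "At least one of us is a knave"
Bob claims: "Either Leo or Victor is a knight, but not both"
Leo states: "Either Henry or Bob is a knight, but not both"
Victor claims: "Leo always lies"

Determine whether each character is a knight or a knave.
Henry is a knight.
Bob is a knight.
Leo is a knave.
Victor is a knight.

Verification:
- Henry (knight) says "At least one of us is a knave" - this is TRUE because Leo is a knave.
- Bob (knight) says "Either Leo or Victor is a knight, but not both" - this is TRUE because Leo is a knave and Victor is a knight.
- Leo (knave) says "Either Henry or Bob is a knight, but not both" - this is FALSE (a lie) because Henry is a knight and Bob is a knight.
- Victor (knight) says "Leo always lies" - this is TRUE because Leo is a knave.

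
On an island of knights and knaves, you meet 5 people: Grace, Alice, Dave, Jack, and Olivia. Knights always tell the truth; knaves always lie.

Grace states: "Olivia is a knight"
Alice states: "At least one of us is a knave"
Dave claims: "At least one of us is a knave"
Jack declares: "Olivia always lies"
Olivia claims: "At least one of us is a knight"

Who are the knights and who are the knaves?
Grace is a knight.
Alice is a knight.
Dave is a knight.
Jack is a knave.
Olivia is a knight.

Verification:
- Grace (knight) says "Olivia is a knight" - this is TRUE because Olivia is a knight.
- Alice (knight) says "At least one of us is a knave" - this is TRUE because Jack is a knave.
- Dave (knight) says "At least one of us is a knave" - this is TRUE because Jack is a knave.
- Jack (knave) says "Olivia always lies" - this is FALSE (a lie) because Olivia is a knight.
- Olivia (knight) says "At least one of us is a knight" - this is TRUE because Grace, Alice, Dave, and Olivia are knights.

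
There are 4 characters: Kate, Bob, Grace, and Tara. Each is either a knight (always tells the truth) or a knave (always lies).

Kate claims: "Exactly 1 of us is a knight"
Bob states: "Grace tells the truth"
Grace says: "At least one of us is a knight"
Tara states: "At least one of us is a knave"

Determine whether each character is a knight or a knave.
Kate is a knave.
Bob is a knight.
Grace is a knight.
Tara is a knight.

Verification:
- Kate (knave) says "Exactly 1 of us is a knight" - this is FALSE (a lie) because there are 3 knights.
- Bob (knight) says "Grace tells the truth" - this is TRUE because Grace is a knight.
- Grace (knight) says "At least one of us is a knight" - this is TRUE because Bob, Grace, and Tara are knights.
- Tara (knight) says "At least one of us is a knave" - this is TRUE because Kate is a knave.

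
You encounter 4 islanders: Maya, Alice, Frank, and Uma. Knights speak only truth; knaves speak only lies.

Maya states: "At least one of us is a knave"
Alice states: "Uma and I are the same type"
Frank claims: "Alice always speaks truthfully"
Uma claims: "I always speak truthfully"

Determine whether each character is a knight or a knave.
Maya is a knight.
Alice is a knave.
Frank is a knave.
Uma is a knight.

Verification:
- Maya (knight) says "At least one of us is a knave" - this is TRUE because Alice and Frank are knaves.
- Alice (knave) says "Uma and I are the same type" - this is FALSE (a lie) because Alice is a knave and Uma is a knight.
- Frank (knave) says "Alice always speaks truthfully" - this is FALSE (a lie) because Alice is a knave.
- Uma (knight) says "I always speak truthfully" - this is TRUE because Uma is a knight.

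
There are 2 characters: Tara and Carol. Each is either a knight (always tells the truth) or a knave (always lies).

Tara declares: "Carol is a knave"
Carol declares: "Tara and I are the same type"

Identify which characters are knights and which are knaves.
Tara is a knight.
Carol is a knave.

Verification:
- Tara (knight) says "Carol is a knave" - this is TRUE because Carol is a knave.
- Carol (knave) says "Tara and I are the same type" - this is FALSE (a lie) because Carol is a knave and Tara is a knight.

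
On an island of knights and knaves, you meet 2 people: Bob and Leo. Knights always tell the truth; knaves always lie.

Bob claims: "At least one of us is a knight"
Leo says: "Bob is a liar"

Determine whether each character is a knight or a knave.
Bob is a knight.
Leo is a knave.

Verification:
- Bob (knight) says "At least one of us is a knight" - this is TRUE because Bob is a knight.
- Leo (knave) says "Bob is a liar" - this is FALSE (a lie) because Bob is a knight.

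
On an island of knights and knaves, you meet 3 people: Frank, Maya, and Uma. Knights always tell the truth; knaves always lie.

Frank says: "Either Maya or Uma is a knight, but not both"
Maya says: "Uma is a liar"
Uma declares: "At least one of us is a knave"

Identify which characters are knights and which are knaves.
Frank is a knight.
Maya is a knave.
Uma is a knight.

Verification:
- Frank (knight) says "Either Maya or Uma is a knight, but not both" - this is TRUE because Maya is a knave and Uma is a knight.
- Maya (knave) says "Uma is a liar" - this is FALSE (a lie) because Uma is a knight.
- Uma (knight) says "At least one of us is a knave" - this is TRUE because Maya is a knave.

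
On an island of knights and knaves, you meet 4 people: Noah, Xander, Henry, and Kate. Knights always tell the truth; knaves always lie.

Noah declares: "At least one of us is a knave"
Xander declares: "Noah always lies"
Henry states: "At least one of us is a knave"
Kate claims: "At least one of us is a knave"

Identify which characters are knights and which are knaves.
Noah is a knight.
Xander is a knave.
Henry is a knight.
Kate is a knight.

Verification:
- Noah (knight) says "At least one of us is a knave" - this is TRUE because Xander is a knave.
- Xander (knave) says "Noah always lies" - this is FALSE (a lie) because Noah is a knight.
- Henry (knight) says "At least one of us is a knave" - this is TRUE because Xander is a knave.
- Kate (knight) says "At least one of us is a knave" - this is TRUE because Xander is a knave.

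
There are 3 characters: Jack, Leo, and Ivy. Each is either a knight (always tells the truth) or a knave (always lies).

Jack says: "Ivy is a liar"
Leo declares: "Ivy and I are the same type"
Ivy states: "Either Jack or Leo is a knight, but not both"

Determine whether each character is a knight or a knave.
Jack is a knave.
Leo is a knight.
Ivy is a knight.

Verification:
- Jack (knave) says "Ivy is a liar" - this is FALSE (a lie) because Ivy is a knight.
- Leo (knight) says "Ivy and I are the same type" - this is TRUE because Leo is a knight and Ivy is a knight.
- Ivy (knight) says "Either Jack or Leo is a knight, but not both" - this is TRUE because Jack is a knave and Leo is a knight.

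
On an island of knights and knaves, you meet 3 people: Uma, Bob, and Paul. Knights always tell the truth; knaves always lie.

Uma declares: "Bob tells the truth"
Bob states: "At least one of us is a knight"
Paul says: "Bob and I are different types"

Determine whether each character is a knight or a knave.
Uma is a knave.
Bob is a knave.
Paul is a knave.

Verification:
- Uma (knave) says "Bob tells the truth" - this is FALSE (a lie) because Bob is a knave.
- Bob (knave) says "At least one of us is a knight" - this is FALSE (a lie) because no one is a knight.
- Paul (knave) says "Bob and I are different types" - this is FALSE (a lie) because Paul is a knave and Bob is a knave.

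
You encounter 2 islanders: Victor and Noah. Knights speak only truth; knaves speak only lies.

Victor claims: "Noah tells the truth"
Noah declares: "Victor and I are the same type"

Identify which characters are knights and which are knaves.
Victor is a knight.
Noah is a knight.

Verification:
- Victor (knight) says "Noah tells the truth" - this is TRUE because Noah is a knight.
- Noah (knight) says "Victor and I are the same type" - this is TRUE because Noah is a knight and Victor is a knight.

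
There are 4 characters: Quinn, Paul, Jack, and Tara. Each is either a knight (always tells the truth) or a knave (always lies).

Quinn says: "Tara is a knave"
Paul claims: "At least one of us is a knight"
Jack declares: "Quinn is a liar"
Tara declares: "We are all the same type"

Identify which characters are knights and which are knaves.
Quinn is a knight.
Paul is a knight.
Jack is a knave.
Tara is a knave.

Verification:
- Quinn (knight) says "Tara is a knave" - this is TRUE because Tara is a knave.
- Paul (knight) says "At least one of us is a knight" - this is TRUE because Quinn and Paul are knights.
- Jack (knave) says "Quinn is a liar" - this is FALSE (a lie) because Quinn is a knight.
- Tara (knave) says "We are all the same type" - this is FALSE (a lie) because Quinn and Paul are knights and Jack and Tara are knaves.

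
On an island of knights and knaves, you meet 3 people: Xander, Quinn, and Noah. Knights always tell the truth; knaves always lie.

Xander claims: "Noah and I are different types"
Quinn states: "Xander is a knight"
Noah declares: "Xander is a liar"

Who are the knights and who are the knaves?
Xander is a knight.
Quinn is a knight.
Noah is a knave.

Verification:
- Xander (knight) says "Noah and I are different types" - this is TRUE because Xander is a knight and Noah is a knave.
- Quinn (knight) says "Xander is a knight" - this is TRUE because Xander is a knight.
- Noah (knave) says "Xander is a liar" - this is FALSE (a lie) because Xander is a knight.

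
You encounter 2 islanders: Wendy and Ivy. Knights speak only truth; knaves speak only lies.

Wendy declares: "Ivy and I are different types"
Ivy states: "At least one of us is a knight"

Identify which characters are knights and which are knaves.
Wendy is a knave.
Ivy is a knave.

Verification:
- Wendy (knave) says "Ivy and I are different types" - this is FALSE (a lie) because Wendy is a knave and Ivy is a knave.
- Ivy (knave) says "At least one of us is a knight" - this is FALSE (a lie) because no one is a knight.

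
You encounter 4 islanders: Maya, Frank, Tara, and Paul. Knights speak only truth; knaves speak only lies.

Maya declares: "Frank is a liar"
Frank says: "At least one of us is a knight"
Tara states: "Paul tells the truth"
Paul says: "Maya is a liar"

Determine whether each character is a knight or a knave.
Maya is a knave.
Frank is a knight.
Tara is a knight.
Paul is a knight.

Verification:
- Maya (knave) says "Frank is a liar" - this is FALSE (a lie) because Frank is a knight.
- Frank (knight) says "At least one of us is a knight" - this is TRUE because Frank, Tara, and Paul are knights.
- Tara (knight) says "Paul tells the truth" - this is TRUE because Paul is a knight.
- Paul (knight) says "Maya is a liar" - this is TRUE because Maya is a knave.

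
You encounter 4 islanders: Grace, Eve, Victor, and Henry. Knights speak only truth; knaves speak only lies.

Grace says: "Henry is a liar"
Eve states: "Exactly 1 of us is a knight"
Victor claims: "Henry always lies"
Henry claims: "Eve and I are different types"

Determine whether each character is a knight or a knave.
Grace is a knight.
Eve is a knave.
Victor is a knight.
Henry is a knave.

Verification:
- Grace (knight) says "Henry is a liar" - this is TRUE because Henry is a knave.
- Eve (knave) says "Exactly 1 of us is a knight" - this is FALSE (a lie) because there are 2 knights.
- Victor (knight) says "Henry always lies" - this is TRUE because Henry is a knave.
- Henry (knave) says "Eve and I are different types" - this is FALSE (a lie) because Henry is a knave and Eve is a knave.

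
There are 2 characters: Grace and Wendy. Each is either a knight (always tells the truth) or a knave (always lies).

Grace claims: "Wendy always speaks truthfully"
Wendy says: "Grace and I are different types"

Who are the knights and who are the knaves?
Grace is a knave.
Wendy is a knave.

Verification:
- Grace (knave) says "Wendy always speaks truthfully" - this is FALSE (a lie) because Wendy is a knave.
- Wendy (knave) says "Grace and I are different types" - this is FALSE (a lie) because Wendy is a knave and Grace is a knave.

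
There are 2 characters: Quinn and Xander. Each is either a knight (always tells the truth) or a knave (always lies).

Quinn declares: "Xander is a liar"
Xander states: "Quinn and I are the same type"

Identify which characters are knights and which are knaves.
Quinn is a knight.
Xander is a knave.

Verification:
- Quinn (knight) says "Xander is a liar" - this is TRUE because Xander is a knave.
- Xander (knave) says "Quinn and I are the same type" - this is FALSE (a lie) because Xander is a knave and Quinn is a knight.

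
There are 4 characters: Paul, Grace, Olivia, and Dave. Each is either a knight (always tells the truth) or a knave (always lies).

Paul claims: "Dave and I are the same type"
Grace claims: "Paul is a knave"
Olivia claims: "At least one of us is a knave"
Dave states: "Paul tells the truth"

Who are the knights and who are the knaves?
Paul is a knight.
Grace is a knave.
Olivia is a knight.
Dave is a knight.

Verification:
- Paul (knight) says "Dave and I are the same type" - this is TRUE because Paul is a knight and Dave is a knight.
- Grace (knave) says "Paul is a knave" - this is FALSE (a lie) because Paul is a knight.
- Olivia (knight) says "At least one of us is a knave" - this is TRUE because Grace is a knave.
- Dave (knight) says "Paul tells the truth" - this is TRUE because Paul is a knight.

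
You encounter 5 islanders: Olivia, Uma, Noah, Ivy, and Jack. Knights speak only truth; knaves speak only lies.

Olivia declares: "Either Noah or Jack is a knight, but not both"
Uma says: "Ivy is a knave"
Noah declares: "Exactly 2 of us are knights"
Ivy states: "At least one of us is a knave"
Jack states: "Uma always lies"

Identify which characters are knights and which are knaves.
Olivia is a knight.
Uma is a knave.
Noah is a knave.
Ivy is a knight.
Jack is a knight.

Verification:
- Olivia (knight) says "Either Noah or Jack is a knight, but not both" - this is TRUE because Noah is a knave and Jack is a knight.
- Uma (knave) says "Ivy is a knave" - this is FALSE (a lie) because Ivy is a knight.
- Noah (knave) says "Exactly 2 of us are knights" - this is FALSE (a lie) because there are 3 knights.
- Ivy (knight) says "At least one of us is a knave" - this is TRUE because Uma and Noah are knaves.
- Jack (knight) says "Uma always lies" - this is TRUE because Uma is a knave.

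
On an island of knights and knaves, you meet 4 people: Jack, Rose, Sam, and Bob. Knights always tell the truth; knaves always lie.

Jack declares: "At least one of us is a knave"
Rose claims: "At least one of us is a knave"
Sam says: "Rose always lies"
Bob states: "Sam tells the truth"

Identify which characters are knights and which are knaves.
Jack is a knight.
Rose is a knight.
Sam is a knave.
Bob is a knave.

Verification:
- Jack (knight) says "At least one of us is a knave" - this is TRUE because Sam and Bob are knaves.
- Rose (knight) says "At least one of us is a knave" - this is TRUE because Sam and Bob are knaves.
- Sam (knave) says "Rose always lies" - this is FALSE (a lie) because Rose is a knight.
- Bob (knave) says "Sam tells the truth" - this is FALSE (a lie) because Sam is a knave.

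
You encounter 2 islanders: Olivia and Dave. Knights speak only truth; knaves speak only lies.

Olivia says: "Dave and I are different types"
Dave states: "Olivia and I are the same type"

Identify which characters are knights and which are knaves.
Olivia is a knight.
Dave is a knave.

Verification:
- Olivia (knight) says "Dave and I are different types" - this is TRUE because Olivia is a knight and Dave is a knave.
- Dave (knave) says "Olivia and I are the same type" - this is FALSE (a lie) because Dave is a knave and Olivia is a knight.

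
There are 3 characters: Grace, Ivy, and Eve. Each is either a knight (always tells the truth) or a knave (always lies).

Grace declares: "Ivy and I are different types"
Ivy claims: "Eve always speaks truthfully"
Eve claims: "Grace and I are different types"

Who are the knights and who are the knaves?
Grace is a knave.
Ivy is a knave.
Eve is a knave.

Verification:
- Grace (knave) says "Ivy and I are different types" - this is FALSE (a lie) because Grace is a knave and Ivy is a knave.
- Ivy (knave) says "Eve always speaks truthfully" - this is FALSE (a lie) because Eve is a knave.
- Eve (knave) says "Grace and I are different types" - this is FALSE (a lie) because Eve is a knave and Grace is a knave.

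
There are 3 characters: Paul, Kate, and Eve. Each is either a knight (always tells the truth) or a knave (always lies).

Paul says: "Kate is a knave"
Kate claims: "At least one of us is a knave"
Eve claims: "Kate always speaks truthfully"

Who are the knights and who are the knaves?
Paul is a knave.
Kate is a knight.
Eve is a knight.

Verification:
- Paul (knave) says "Kate is a knave" - this is FALSE (a lie) because Kate is a knight.
- Kate (knight) says "At least one of us is a knave" - this is TRUE because Paul is a knave.
- Eve (knight) says "Kate always speaks truthfully" - this is TRUE because Kate is a knight.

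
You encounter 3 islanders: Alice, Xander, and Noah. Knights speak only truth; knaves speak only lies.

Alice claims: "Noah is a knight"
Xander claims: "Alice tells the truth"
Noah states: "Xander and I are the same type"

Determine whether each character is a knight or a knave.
Alice is a knight.
Xander is a knight.
Noah is a knight.

Verification:
- Alice (knight) says "Noah is a knight" - this is TRUE because Noah is a knight.
- Xander (knight) says "Alice tells the truth" - this is TRUE because Alice is a knight.
- Noah (knight) says "Xander and I are the same type" - this is TRUE because Noah is a knight and Xander is a knight.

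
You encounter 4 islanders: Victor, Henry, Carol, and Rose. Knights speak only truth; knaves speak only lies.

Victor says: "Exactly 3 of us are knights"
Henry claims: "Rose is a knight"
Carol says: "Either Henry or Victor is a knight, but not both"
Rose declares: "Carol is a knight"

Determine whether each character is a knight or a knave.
Victor is a knave.
Henry is a knave.
Carol is a knave.
Rose is a knave.

Verification:
- Victor (knave) says "Exactly 3 of us are knights" - this is FALSE (a lie) because there are 0 knights.
- Henry (knave) says "Rose is a knight" - this is FALSE (a lie) because Rose is a knave.
- Carol (knave) says "Either Henry or Victor is a knight, but not both" - this is FALSE (a lie) because Henry is a knave and Victor is a knave.
- Rose (knave) says "Carol is a knight" - this is FALSE (a lie) because Carol is a knave.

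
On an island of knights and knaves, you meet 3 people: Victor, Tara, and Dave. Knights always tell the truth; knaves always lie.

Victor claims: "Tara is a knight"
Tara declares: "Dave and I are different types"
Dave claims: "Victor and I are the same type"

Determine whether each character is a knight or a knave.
Victor is a knight.
Tara is a knight.
Dave is a knave.

Verification:
- Victor (knight) says "Tara is a knight" - this is TRUE because Tara is a knight.
- Tara (knight) says "Dave and I are different types" - this is TRUE because Tara is a knight and Dave is a knave.
- Dave (knave) says "Victor and I are the same type" - this is FALSE (a lie) because Dave is a knave and Victor is a knight.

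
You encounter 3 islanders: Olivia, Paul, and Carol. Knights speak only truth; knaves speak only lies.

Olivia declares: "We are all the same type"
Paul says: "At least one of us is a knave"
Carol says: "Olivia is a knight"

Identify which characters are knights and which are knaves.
Olivia is a knave.
Paul is a knight.
Carol is a knave.

Verification:
- Olivia (knave) says "We are all the same type" - this is FALSE (a lie) because Paul is a knight and Olivia and Carol are knaves.
- Paul (knight) says "At least one of us is a knave" - this is TRUE because Olivia and Carol are knaves.
- Carol (knave) says "Olivia is a knight" - this is FALSE (a lie) because Olivia is a knave.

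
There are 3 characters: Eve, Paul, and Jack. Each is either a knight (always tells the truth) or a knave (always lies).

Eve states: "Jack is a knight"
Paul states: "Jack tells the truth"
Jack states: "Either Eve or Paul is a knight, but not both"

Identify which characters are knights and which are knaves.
Eve is a knave.
Paul is a knave.
Jack is a knave.

Verification:
- Eve (knave) says "Jack is a knight" - this is FALSE (a lie) because Jack is a knave.
- Paul (knave) says "Jack tells the truth" - this is FALSE (a lie) because Jack is a knave.
- Jack (knave) says "Either Eve or Paul is a knight, but not both" - this is FALSE (a lie) because Eve is a knave and Paul is a knave.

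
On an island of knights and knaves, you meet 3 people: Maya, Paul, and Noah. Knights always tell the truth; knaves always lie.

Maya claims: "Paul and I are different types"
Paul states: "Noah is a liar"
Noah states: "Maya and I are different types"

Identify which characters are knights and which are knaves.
Maya is a knave.
Paul is a knave.
Noah is a knight.

Verification:
- Maya (knave) says "Paul and I are different types" - this is FALSE (a lie) because Maya is a knave and Paul is a knave.
- Paul (knave) says "Noah is a liar" - this is FALSE (a lie) because Noah is a knight.
- Noah (knight) says "Maya and I are different types" - this is TRUE because Noah is a knight and Maya is a knave.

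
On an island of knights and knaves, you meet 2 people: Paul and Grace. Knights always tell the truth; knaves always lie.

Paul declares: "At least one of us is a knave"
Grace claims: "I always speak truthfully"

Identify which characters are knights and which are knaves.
Paul is a knight.
Grace is a knave.

Verification:
- Paul (knight) says "At least one of us is a knave" - this is TRUE because Grace is a knave.
- Grace (knave) says "I always speak truthfully" - this is FALSE (a lie) because Grace is a knave.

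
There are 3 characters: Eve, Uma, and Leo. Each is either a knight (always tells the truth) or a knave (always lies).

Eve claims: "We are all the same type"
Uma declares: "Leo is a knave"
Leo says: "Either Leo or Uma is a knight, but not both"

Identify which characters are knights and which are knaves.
Eve is a knave.
Uma is a knave.
Leo is a knight.

Verification:
- Eve (knave) says "We are all the same type" - this is FALSE (a lie) because Leo is a knight and Eve and Uma are knaves.
- Uma (knave) says "Leo is a knave" - this is FALSE (a lie) because Leo is a knight.
- Leo (knight) says "Either Leo or Uma is a knight, but not both" - this is TRUE because Leo is a knight and Uma is a knave.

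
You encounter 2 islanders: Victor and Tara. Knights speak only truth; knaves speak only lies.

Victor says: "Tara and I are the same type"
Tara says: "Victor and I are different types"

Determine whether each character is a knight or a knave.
Victor is a knave.
Tara is a knight.

Verification:
- Victor (knave) says "Tara and I are the same type" - this is FALSE (a lie) because Victor is a knave and Tara is a knight.
- Tara (knight) says "Victor and I are different types" - this is TRUE because Tara is a knight and Victor is a knave.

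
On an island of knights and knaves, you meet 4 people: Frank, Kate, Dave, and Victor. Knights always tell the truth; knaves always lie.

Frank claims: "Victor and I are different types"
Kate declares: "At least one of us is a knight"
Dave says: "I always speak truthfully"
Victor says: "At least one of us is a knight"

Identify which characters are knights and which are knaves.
Frank is a knave.
Kate is a knave.
Dave is a knave.
Victor is a knave.

Verification:
- Frank (knave) says "Victor and I are different types" - this is FALSE (a lie) because Frank is a knave and Victor is a knave.
- Kate (knave) says "At least one of us is a knight" - this is FALSE (a lie) because no one is a knight.
- Dave (knave) says "I always speak truthfully" - this is FALSE (a lie) because Dave is a knave.
- Victor (knave) says "At least one of us is a knight" - this is FALSE (a lie) because no one is a knight.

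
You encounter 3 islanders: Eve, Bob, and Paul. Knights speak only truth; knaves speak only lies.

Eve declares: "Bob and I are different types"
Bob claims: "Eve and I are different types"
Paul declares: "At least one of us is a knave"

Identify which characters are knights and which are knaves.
Eve is a knave.
Bob is a knave.
Paul is a knight.

Verification:
- Eve (knave) says "Bob and I are different types" - this is FALSE (a lie) because Eve is a knave and Bob is a knave.
- Bob (knave) says "Eve and I are different types" - this is FALSE (a lie) because Bob is a knave and Eve is a knave.
- Paul (knight) says "At least one of us is a knave" - this is TRUE because Eve and Bob are knaves.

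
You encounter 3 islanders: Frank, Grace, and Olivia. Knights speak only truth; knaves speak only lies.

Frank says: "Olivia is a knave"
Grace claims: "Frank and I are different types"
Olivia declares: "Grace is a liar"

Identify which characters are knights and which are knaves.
Frank is a knave.
Grace is a knave.
Olivia is a knight.

Verification:
- Frank (knave) says "Olivia is a knave" - this is FALSE (a lie) because Olivia is a knight.
- Grace (knave) says "Frank and I are different types" - this is FALSE (a lie) because Grace is a knave and Frank is a knave.
- Olivia (knight) says "Grace is a liar" - this is TRUE because Grace is a knave.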